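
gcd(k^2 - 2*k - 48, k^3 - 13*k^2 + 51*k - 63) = 1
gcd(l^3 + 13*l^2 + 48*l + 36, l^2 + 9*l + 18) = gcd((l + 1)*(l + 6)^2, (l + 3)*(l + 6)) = l + 6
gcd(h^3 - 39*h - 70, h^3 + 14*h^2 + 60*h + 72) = h + 2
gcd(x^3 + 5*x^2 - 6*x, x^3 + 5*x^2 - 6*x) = x^3 + 5*x^2 - 6*x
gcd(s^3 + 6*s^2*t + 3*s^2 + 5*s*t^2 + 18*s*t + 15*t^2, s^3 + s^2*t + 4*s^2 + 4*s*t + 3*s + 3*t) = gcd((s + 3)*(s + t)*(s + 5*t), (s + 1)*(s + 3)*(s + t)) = s^2 + s*t + 3*s + 3*t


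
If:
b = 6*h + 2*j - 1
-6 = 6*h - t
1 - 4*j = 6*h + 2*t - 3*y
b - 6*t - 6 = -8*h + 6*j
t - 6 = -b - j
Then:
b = 130/9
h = -133/18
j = 269/9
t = -115/3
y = -22/27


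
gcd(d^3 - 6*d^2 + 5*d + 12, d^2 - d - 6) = d - 3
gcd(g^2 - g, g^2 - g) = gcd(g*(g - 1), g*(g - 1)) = g^2 - g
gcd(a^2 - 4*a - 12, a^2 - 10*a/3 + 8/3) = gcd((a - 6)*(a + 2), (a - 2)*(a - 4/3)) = 1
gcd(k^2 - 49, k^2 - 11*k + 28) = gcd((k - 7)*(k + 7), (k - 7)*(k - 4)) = k - 7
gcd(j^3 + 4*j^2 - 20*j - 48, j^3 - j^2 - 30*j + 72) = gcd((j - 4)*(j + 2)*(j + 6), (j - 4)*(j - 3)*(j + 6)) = j^2 + 2*j - 24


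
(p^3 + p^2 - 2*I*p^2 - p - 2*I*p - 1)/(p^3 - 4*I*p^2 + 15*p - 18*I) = (p^2 + p*(1 - I) - I)/(p^2 - 3*I*p + 18)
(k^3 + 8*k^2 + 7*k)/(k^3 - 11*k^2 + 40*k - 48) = k*(k^2 + 8*k + 7)/(k^3 - 11*k^2 + 40*k - 48)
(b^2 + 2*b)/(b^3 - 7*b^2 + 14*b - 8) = b*(b + 2)/(b^3 - 7*b^2 + 14*b - 8)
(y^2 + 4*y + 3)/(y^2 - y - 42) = (y^2 + 4*y + 3)/(y^2 - y - 42)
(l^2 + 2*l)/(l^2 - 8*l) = (l + 2)/(l - 8)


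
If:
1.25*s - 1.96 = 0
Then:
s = 1.57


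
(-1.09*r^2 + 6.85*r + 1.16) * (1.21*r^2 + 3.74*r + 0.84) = -1.3189*r^4 + 4.2119*r^3 + 26.107*r^2 + 10.0924*r + 0.9744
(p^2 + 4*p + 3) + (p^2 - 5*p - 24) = 2*p^2 - p - 21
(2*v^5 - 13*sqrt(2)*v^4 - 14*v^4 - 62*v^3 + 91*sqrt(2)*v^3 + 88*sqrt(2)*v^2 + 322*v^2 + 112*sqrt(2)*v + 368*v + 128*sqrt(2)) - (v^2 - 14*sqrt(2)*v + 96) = 2*v^5 - 13*sqrt(2)*v^4 - 14*v^4 - 62*v^3 + 91*sqrt(2)*v^3 + 88*sqrt(2)*v^2 + 321*v^2 + 126*sqrt(2)*v + 368*v - 96 + 128*sqrt(2)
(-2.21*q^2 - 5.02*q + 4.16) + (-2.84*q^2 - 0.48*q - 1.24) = -5.05*q^2 - 5.5*q + 2.92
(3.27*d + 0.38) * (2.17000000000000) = 7.0959*d + 0.8246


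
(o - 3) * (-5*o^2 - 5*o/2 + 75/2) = -5*o^3 + 25*o^2/2 + 45*o - 225/2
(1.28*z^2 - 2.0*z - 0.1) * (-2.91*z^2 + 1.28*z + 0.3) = -3.7248*z^4 + 7.4584*z^3 - 1.885*z^2 - 0.728*z - 0.03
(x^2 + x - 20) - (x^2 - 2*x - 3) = 3*x - 17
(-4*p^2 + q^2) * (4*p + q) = -16*p^3 - 4*p^2*q + 4*p*q^2 + q^3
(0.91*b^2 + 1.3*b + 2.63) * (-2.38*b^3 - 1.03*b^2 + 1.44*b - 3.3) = -2.1658*b^5 - 4.0313*b^4 - 6.288*b^3 - 3.8399*b^2 - 0.5028*b - 8.679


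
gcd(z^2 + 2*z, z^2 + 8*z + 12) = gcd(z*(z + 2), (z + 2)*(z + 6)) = z + 2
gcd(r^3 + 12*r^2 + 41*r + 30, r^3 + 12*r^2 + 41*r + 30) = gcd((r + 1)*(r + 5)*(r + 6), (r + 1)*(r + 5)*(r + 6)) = r^3 + 12*r^2 + 41*r + 30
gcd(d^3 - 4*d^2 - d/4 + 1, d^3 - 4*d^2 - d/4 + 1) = d^3 - 4*d^2 - d/4 + 1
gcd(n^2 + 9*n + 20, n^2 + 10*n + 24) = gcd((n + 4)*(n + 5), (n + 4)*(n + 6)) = n + 4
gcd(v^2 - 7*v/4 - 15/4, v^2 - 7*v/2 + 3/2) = v - 3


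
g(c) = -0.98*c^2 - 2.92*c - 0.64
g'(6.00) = -14.68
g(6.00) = -53.44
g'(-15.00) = 26.48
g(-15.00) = -177.34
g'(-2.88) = 2.72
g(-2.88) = -0.36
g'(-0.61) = -1.72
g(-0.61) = 0.78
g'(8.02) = -18.64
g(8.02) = -87.09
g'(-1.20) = -0.57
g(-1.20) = 1.45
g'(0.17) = -3.25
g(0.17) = -1.16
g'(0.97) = -4.82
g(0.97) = -4.39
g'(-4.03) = 4.98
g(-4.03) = -4.79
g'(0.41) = -3.72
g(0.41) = -2.00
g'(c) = -1.96*c - 2.92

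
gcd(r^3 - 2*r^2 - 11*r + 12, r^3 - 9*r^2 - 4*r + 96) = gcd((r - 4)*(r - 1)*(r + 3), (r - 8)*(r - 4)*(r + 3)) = r^2 - r - 12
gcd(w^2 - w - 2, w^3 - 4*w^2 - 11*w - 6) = w + 1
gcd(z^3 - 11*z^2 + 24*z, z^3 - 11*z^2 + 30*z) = z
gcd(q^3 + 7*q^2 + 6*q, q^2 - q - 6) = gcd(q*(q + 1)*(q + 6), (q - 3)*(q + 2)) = 1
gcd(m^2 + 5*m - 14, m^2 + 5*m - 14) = m^2 + 5*m - 14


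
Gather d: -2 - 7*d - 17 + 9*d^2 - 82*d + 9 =9*d^2 - 89*d - 10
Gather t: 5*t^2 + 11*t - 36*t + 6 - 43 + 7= 5*t^2 - 25*t - 30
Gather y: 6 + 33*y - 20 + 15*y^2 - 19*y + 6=15*y^2 + 14*y - 8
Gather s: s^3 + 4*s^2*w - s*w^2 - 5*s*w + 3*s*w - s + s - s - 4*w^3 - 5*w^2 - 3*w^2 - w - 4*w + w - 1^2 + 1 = s^3 + 4*s^2*w + s*(-w^2 - 2*w - 1) - 4*w^3 - 8*w^2 - 4*w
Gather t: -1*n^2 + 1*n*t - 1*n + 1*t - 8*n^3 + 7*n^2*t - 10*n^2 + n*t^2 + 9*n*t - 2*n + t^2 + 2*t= -8*n^3 - 11*n^2 - 3*n + t^2*(n + 1) + t*(7*n^2 + 10*n + 3)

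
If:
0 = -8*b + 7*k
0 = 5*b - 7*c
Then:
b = 7*k/8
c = 5*k/8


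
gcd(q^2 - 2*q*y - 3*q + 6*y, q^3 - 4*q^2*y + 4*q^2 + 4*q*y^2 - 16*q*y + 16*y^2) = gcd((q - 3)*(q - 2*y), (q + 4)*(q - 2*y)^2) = -q + 2*y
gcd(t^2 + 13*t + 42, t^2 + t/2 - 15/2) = 1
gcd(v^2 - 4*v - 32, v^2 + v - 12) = v + 4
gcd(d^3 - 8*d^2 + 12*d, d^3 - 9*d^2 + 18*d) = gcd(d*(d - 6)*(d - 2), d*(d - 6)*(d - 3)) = d^2 - 6*d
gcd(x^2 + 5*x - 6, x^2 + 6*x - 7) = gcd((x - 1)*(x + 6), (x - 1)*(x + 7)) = x - 1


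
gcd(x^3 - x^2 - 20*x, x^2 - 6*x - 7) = 1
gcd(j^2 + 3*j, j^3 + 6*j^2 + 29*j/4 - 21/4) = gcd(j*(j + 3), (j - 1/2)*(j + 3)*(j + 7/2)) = j + 3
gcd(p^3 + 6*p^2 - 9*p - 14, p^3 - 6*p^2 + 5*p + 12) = p + 1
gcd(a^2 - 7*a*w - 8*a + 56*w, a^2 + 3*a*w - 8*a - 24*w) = a - 8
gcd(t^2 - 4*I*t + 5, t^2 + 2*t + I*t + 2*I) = t + I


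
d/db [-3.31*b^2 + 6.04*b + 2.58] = 6.04 - 6.62*b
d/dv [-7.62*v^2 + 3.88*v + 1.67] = 3.88 - 15.24*v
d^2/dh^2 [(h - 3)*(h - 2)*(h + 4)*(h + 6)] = 12*h^2 + 30*h - 40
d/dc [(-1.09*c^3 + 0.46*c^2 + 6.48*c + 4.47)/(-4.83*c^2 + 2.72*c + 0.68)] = (5.2647*c^4 - 5.9296*c^3 + 30.326*c^2 + 43.8058*c - 7.752)/(23.3289*c^4 - 26.2752*c^3 + 0.829600000000001*c^2 + 3.6992*c + 0.4624)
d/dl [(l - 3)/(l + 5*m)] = (5*m + 3)/(l + 5*m)^2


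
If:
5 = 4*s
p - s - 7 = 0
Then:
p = 33/4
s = 5/4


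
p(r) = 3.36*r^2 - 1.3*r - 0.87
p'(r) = 6.72*r - 1.3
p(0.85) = 0.45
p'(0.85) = 4.41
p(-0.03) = -0.83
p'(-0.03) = -1.50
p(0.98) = 1.08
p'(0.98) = 5.29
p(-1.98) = 14.88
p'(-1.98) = -14.61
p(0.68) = -0.20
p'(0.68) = 3.27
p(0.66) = -0.26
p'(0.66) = 3.14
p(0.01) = -0.88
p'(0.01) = -1.23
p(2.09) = 11.09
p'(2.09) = 12.74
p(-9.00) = 282.99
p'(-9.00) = -61.78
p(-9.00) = 282.99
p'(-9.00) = -61.78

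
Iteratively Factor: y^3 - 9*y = (y)*(y^2 - 9) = y*(y + 3)*(y - 3)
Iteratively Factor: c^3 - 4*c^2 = (c - 4)*(c^2) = c*(c - 4)*(c)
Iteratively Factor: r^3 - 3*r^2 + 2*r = (r)*(r^2 - 3*r + 2) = r*(r - 2)*(r - 1)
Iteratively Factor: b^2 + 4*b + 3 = (b + 3)*(b + 1)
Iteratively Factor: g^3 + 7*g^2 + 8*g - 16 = (g + 4)*(g^2 + 3*g - 4) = (g + 4)^2*(g - 1)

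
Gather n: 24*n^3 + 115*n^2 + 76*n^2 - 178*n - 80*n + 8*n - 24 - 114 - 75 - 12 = 24*n^3 + 191*n^2 - 250*n - 225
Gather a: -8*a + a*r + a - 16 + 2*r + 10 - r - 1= a*(r - 7) + r - 7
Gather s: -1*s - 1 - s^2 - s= -s^2 - 2*s - 1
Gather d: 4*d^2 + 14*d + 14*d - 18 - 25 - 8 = 4*d^2 + 28*d - 51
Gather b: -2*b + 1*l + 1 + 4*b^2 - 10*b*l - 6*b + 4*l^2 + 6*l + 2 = 4*b^2 + b*(-10*l - 8) + 4*l^2 + 7*l + 3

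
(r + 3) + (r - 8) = 2*r - 5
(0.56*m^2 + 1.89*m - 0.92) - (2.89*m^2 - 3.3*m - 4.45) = -2.33*m^2 + 5.19*m + 3.53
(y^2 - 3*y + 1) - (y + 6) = y^2 - 4*y - 5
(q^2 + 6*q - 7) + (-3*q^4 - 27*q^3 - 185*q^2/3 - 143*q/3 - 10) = -3*q^4 - 27*q^3 - 182*q^2/3 - 125*q/3 - 17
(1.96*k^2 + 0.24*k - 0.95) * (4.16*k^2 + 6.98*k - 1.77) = 8.1536*k^4 + 14.6792*k^3 - 5.746*k^2 - 7.0558*k + 1.6815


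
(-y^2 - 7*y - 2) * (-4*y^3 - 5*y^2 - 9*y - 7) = 4*y^5 + 33*y^4 + 52*y^3 + 80*y^2 + 67*y + 14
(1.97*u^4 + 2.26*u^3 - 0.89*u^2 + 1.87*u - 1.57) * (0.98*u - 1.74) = 1.9306*u^5 - 1.213*u^4 - 4.8046*u^3 + 3.3812*u^2 - 4.7924*u + 2.7318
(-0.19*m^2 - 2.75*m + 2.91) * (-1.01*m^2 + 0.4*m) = 0.1919*m^4 + 2.7015*m^3 - 4.0391*m^2 + 1.164*m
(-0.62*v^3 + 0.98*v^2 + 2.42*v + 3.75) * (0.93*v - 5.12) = -0.5766*v^4 + 4.0858*v^3 - 2.767*v^2 - 8.9029*v - 19.2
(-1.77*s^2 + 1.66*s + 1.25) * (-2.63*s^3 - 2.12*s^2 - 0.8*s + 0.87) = 4.6551*s^5 - 0.613399999999999*s^4 - 5.3907*s^3 - 5.5179*s^2 + 0.4442*s + 1.0875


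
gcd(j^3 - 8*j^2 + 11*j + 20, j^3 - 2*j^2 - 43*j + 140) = j^2 - 9*j + 20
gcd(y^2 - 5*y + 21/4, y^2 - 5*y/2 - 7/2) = y - 7/2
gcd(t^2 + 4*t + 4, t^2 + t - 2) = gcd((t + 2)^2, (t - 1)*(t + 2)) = t + 2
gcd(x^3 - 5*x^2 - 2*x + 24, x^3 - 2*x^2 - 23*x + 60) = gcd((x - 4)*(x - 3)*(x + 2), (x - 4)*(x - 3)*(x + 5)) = x^2 - 7*x + 12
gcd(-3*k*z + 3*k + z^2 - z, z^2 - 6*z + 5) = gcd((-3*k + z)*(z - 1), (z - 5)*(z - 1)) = z - 1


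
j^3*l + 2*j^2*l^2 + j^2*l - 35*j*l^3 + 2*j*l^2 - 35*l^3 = (j - 5*l)*(j + 7*l)*(j*l + l)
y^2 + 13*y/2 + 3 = (y + 1/2)*(y + 6)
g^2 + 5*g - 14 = (g - 2)*(g + 7)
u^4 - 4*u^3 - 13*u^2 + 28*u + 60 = (u - 5)*(u - 3)*(u + 2)^2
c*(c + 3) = c^2 + 3*c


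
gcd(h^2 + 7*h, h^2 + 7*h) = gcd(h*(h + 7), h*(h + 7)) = h^2 + 7*h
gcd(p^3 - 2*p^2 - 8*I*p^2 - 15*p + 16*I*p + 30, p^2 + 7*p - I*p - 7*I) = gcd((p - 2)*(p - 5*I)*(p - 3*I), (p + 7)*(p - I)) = 1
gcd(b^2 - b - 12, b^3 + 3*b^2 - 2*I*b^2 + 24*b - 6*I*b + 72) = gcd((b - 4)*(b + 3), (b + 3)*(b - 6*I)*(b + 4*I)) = b + 3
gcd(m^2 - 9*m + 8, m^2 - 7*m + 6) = m - 1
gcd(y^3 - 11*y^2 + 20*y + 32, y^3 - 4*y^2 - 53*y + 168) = y - 8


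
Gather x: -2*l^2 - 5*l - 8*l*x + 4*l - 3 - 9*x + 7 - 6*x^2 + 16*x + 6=-2*l^2 - l - 6*x^2 + x*(7 - 8*l) + 10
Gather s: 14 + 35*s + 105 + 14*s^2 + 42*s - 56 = 14*s^2 + 77*s + 63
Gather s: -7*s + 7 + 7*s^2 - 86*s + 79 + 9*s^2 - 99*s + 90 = 16*s^2 - 192*s + 176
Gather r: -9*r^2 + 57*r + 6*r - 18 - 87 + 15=-9*r^2 + 63*r - 90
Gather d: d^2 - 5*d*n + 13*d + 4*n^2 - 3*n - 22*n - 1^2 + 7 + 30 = d^2 + d*(13 - 5*n) + 4*n^2 - 25*n + 36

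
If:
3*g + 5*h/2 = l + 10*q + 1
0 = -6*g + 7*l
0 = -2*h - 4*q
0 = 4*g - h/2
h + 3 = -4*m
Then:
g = 7/435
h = 56/435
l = 2/145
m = -1361/1740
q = -28/435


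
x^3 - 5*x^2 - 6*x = x*(x - 6)*(x + 1)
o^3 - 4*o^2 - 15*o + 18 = (o - 6)*(o - 1)*(o + 3)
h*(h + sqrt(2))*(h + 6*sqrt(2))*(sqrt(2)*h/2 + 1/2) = sqrt(2)*h^4/2 + 15*h^3/2 + 19*sqrt(2)*h^2/2 + 6*h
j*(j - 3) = j^2 - 3*j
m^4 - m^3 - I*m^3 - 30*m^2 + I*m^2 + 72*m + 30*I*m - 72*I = (m - 4)*(m - 3)*(m + 6)*(m - I)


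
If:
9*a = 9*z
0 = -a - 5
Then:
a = -5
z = -5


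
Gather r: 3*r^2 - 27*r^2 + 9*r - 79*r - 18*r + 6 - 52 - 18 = -24*r^2 - 88*r - 64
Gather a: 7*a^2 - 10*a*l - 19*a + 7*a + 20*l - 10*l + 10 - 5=7*a^2 + a*(-10*l - 12) + 10*l + 5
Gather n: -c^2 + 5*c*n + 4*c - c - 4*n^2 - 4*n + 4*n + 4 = -c^2 + 5*c*n + 3*c - 4*n^2 + 4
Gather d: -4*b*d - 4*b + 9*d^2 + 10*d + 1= -4*b + 9*d^2 + d*(10 - 4*b) + 1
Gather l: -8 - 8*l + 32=24 - 8*l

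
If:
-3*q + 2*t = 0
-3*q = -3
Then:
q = 1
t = 3/2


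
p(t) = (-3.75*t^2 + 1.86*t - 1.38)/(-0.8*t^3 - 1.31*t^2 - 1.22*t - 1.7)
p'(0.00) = -1.68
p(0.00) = 0.81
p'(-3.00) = -2.33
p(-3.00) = -3.46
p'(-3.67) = -1.12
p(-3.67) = -2.38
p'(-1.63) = -591.46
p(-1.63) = -52.72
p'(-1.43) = -363.36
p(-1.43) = 39.71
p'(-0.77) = -8.81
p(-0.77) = 4.30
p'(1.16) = 0.26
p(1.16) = 0.70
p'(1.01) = 0.31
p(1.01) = 0.65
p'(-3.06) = -2.15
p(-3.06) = -3.32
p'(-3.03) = -2.24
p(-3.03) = -3.39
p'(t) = (1.86 - 7.5*t)/(-0.8*t^3 - 1.31*t^2 - 1.22*t - 1.7) + (-3.75*t^2 + 1.86*t - 1.38)*(2.4*t^2 + 2.62*t + 1.22)/(-0.8*t^3 - 1.31*t^2 - 1.22*t - 1.7)^2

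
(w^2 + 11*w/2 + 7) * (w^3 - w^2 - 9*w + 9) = w^5 + 9*w^4/2 - 15*w^3/2 - 95*w^2/2 - 27*w/2 + 63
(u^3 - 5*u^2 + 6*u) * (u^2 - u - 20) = u^5 - 6*u^4 - 9*u^3 + 94*u^2 - 120*u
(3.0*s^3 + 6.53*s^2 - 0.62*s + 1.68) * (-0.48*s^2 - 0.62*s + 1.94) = -1.44*s^5 - 4.9944*s^4 + 2.069*s^3 + 12.2462*s^2 - 2.2444*s + 3.2592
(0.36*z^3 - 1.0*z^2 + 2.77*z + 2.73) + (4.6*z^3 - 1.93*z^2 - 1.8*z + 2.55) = 4.96*z^3 - 2.93*z^2 + 0.97*z + 5.28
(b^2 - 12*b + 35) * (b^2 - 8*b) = b^4 - 20*b^3 + 131*b^2 - 280*b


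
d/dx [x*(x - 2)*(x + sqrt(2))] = x*(x - 2) + x*(x + sqrt(2)) + (x - 2)*(x + sqrt(2))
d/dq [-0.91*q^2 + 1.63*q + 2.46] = 1.63 - 1.82*q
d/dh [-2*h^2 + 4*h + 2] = 4 - 4*h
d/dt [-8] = 0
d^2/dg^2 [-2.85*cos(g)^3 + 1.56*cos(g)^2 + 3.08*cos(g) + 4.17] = -0.9425*cos(g) - 3.12*cos(2*g) + 6.4125*cos(3*g)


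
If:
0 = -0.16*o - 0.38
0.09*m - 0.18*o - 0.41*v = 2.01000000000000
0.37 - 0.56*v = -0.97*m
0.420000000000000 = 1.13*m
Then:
No Solution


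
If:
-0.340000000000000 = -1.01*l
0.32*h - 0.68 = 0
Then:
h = 2.12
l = 0.34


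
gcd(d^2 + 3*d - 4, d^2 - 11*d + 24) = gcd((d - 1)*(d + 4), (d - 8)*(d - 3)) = 1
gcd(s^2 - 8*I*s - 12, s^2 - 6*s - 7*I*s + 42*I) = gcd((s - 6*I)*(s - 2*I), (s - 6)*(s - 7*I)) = 1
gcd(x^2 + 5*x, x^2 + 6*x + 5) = x + 5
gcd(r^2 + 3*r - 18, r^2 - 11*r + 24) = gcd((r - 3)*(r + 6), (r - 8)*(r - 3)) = r - 3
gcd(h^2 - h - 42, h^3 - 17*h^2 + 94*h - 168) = h - 7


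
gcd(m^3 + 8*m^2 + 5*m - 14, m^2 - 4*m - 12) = m + 2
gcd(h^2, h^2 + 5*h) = h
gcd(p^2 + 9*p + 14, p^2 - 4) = p + 2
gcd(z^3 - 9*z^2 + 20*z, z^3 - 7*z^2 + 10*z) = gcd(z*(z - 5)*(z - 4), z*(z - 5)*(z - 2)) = z^2 - 5*z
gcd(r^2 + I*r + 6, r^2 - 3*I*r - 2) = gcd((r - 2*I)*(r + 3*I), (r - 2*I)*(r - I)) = r - 2*I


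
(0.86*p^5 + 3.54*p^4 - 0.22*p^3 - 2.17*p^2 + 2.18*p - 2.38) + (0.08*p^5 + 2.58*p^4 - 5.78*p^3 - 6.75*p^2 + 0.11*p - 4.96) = 0.94*p^5 + 6.12*p^4 - 6.0*p^3 - 8.92*p^2 + 2.29*p - 7.34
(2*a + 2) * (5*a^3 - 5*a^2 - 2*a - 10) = 10*a^4 - 14*a^2 - 24*a - 20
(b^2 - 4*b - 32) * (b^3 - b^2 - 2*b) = b^5 - 5*b^4 - 30*b^3 + 40*b^2 + 64*b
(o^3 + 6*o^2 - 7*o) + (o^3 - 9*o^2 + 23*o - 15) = 2*o^3 - 3*o^2 + 16*o - 15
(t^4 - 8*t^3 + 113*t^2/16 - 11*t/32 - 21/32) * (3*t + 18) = 3*t^5 - 6*t^4 - 1965*t^3/16 + 4035*t^2/32 - 261*t/32 - 189/16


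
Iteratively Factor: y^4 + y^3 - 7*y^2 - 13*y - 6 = (y + 1)*(y^3 - 7*y - 6) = (y + 1)*(y + 2)*(y^2 - 2*y - 3) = (y + 1)^2*(y + 2)*(y - 3)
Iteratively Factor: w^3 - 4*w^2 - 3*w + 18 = (w - 3)*(w^2 - w - 6) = (w - 3)*(w + 2)*(w - 3)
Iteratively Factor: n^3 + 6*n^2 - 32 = (n + 4)*(n^2 + 2*n - 8) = (n - 2)*(n + 4)*(n + 4)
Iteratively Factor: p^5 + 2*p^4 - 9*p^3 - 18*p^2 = (p)*(p^4 + 2*p^3 - 9*p^2 - 18*p) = p^2*(p^3 + 2*p^2 - 9*p - 18) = p^2*(p - 3)*(p^2 + 5*p + 6) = p^2*(p - 3)*(p + 3)*(p + 2)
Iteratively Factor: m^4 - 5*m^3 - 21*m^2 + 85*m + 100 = (m + 4)*(m^3 - 9*m^2 + 15*m + 25) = (m - 5)*(m + 4)*(m^2 - 4*m - 5) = (m - 5)^2*(m + 4)*(m + 1)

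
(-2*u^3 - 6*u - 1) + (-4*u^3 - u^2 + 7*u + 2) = -6*u^3 - u^2 + u + 1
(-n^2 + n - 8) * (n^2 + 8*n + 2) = -n^4 - 7*n^3 - 2*n^2 - 62*n - 16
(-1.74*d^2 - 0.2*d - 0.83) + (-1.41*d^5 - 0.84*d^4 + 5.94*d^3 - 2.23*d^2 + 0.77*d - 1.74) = -1.41*d^5 - 0.84*d^4 + 5.94*d^3 - 3.97*d^2 + 0.57*d - 2.57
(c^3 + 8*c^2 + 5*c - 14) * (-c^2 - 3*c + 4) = -c^5 - 11*c^4 - 25*c^3 + 31*c^2 + 62*c - 56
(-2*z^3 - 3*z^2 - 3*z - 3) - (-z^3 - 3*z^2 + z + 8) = -z^3 - 4*z - 11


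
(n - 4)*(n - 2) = n^2 - 6*n + 8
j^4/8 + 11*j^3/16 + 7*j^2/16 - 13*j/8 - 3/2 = (j/4 + 1)*(j/2 + 1)*(j - 3/2)*(j + 1)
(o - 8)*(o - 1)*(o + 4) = o^3 - 5*o^2 - 28*o + 32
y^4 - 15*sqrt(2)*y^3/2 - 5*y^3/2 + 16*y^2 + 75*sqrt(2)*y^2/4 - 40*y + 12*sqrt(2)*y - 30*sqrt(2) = (y - 5/2)*(y - 6*sqrt(2))*(y - 2*sqrt(2))*(y + sqrt(2)/2)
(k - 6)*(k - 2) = k^2 - 8*k + 12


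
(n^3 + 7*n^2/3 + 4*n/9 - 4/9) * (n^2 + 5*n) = n^5 + 22*n^4/3 + 109*n^3/9 + 16*n^2/9 - 20*n/9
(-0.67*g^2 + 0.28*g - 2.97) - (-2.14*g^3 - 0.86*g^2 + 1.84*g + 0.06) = 2.14*g^3 + 0.19*g^2 - 1.56*g - 3.03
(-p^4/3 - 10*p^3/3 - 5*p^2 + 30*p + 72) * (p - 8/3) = -p^5/3 - 22*p^4/9 + 35*p^3/9 + 130*p^2/3 - 8*p - 192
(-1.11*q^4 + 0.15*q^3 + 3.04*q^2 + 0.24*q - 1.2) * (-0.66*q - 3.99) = 0.7326*q^5 + 4.3299*q^4 - 2.6049*q^3 - 12.288*q^2 - 0.1656*q + 4.788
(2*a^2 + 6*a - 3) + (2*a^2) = 4*a^2 + 6*a - 3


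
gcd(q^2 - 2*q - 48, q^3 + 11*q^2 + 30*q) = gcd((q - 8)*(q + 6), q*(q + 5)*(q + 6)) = q + 6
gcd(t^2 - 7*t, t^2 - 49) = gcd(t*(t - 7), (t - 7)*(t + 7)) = t - 7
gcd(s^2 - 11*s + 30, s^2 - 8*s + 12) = s - 6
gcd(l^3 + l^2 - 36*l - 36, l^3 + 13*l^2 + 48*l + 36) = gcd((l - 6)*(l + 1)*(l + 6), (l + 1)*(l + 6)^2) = l^2 + 7*l + 6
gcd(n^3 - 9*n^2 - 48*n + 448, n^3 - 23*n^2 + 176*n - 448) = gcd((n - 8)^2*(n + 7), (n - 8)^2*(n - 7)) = n^2 - 16*n + 64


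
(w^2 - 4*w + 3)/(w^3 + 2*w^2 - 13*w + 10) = (w - 3)/(w^2 + 3*w - 10)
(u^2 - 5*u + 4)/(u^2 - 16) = (u - 1)/(u + 4)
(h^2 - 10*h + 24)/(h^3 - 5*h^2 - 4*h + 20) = (h^2 - 10*h + 24)/(h^3 - 5*h^2 - 4*h + 20)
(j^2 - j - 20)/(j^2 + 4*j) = (j - 5)/j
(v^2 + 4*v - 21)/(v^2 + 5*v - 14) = (v - 3)/(v - 2)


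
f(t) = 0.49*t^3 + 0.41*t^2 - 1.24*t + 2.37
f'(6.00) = 56.60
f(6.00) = 115.53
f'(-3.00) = 9.53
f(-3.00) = -3.45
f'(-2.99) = 9.45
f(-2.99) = -3.36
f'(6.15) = 59.40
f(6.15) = 124.23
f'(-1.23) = -0.02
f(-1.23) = 3.60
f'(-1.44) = 0.63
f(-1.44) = 3.54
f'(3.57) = 20.42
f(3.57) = 25.46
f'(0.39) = -0.70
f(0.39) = 1.98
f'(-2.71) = 7.33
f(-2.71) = -1.01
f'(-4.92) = 30.31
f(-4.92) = -39.96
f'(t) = 1.47*t^2 + 0.82*t - 1.24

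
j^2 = j^2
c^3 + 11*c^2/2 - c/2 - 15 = (c - 3/2)*(c + 2)*(c + 5)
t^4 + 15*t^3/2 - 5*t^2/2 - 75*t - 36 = (t - 3)*(t + 1/2)*(t + 4)*(t + 6)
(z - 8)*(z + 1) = z^2 - 7*z - 8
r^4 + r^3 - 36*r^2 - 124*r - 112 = (r - 7)*(r + 2)^2*(r + 4)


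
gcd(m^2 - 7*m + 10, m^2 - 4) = m - 2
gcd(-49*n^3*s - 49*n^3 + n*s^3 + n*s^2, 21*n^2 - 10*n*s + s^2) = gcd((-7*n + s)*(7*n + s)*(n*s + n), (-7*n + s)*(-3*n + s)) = -7*n + s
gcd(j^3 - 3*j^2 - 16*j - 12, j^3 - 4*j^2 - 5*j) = j + 1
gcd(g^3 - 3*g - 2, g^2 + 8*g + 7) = g + 1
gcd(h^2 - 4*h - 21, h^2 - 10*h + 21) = h - 7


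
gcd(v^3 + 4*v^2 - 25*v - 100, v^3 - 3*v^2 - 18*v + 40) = v^2 - v - 20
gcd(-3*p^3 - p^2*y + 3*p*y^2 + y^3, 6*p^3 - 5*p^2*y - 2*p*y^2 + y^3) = -p + y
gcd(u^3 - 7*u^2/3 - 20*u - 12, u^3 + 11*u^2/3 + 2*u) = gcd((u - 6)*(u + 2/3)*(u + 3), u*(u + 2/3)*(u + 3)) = u^2 + 11*u/3 + 2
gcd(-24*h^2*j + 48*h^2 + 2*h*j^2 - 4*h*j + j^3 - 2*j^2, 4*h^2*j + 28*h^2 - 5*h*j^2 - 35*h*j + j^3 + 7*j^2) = 4*h - j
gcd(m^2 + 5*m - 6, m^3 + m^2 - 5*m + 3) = m - 1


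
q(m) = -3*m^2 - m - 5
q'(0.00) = -1.00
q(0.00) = -5.00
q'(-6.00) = 35.00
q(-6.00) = -107.00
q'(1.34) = -9.04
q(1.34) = -11.73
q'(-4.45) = 25.70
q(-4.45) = -59.96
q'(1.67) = -11.02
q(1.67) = -15.04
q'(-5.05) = 29.30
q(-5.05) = -76.46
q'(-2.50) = 14.00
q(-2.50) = -21.25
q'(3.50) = -22.00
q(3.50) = -45.25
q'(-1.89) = 10.34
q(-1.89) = -13.83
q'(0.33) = -2.98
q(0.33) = -5.66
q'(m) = -6*m - 1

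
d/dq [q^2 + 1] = 2*q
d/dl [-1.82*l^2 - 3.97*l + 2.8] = -3.64*l - 3.97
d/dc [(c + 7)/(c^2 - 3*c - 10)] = (c^2 - 3*c - (c + 7)*(2*c - 3) - 10)/(-c^2 + 3*c + 10)^2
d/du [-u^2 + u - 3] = 1 - 2*u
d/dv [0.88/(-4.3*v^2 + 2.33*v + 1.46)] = (7.568*v - 2.0504)/(-4.3*v^2 + 2.33*v + 1.46)^2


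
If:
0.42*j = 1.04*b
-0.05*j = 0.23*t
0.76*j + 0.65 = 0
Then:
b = -0.35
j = -0.86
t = 0.19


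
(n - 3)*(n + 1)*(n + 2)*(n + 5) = n^4 + 5*n^3 - 7*n^2 - 41*n - 30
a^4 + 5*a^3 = a^3*(a + 5)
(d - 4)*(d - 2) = d^2 - 6*d + 8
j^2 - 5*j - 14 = (j - 7)*(j + 2)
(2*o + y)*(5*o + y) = 10*o^2 + 7*o*y + y^2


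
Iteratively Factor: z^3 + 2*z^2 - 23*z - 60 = (z + 4)*(z^2 - 2*z - 15) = (z - 5)*(z + 4)*(z + 3)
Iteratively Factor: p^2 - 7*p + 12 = (p - 3)*(p - 4)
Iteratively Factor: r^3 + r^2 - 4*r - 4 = (r + 1)*(r^2 - 4) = (r - 2)*(r + 1)*(r + 2)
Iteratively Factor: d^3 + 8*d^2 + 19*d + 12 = (d + 1)*(d^2 + 7*d + 12) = (d + 1)*(d + 3)*(d + 4)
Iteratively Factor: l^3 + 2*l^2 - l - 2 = (l + 1)*(l^2 + l - 2) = (l + 1)*(l + 2)*(l - 1)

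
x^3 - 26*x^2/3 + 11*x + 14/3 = (x - 7)*(x - 2)*(x + 1/3)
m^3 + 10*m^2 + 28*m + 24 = (m + 2)^2*(m + 6)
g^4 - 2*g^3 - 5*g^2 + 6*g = g*(g - 3)*(g - 1)*(g + 2)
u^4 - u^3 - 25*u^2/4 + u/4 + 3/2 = (u - 3)*(u - 1/2)*(u + 1/2)*(u + 2)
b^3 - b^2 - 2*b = b*(b - 2)*(b + 1)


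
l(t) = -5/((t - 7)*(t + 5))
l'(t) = 5/((t - 7)*(t + 5)^2) + 5/((t - 7)^2*(t + 5))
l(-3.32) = 0.29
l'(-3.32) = -0.14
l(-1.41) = 0.17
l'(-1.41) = -0.03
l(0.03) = 0.14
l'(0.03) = -0.01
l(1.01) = 0.14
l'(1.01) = 0.00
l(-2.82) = 0.23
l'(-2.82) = -0.08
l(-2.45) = 0.21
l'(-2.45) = -0.06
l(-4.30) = 0.63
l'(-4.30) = -0.85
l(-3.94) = 0.43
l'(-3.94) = -0.37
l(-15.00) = -0.02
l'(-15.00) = 0.00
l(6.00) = 0.45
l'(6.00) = 0.41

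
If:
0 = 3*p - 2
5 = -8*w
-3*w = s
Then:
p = 2/3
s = 15/8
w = -5/8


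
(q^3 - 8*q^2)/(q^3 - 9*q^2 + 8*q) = q/(q - 1)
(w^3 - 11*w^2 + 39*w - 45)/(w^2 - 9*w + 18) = (w^2 - 8*w + 15)/(w - 6)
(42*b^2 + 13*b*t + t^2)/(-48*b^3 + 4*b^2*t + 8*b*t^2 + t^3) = (7*b + t)/(-8*b^2 + 2*b*t + t^2)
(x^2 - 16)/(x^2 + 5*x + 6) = (x^2 - 16)/(x^2 + 5*x + 6)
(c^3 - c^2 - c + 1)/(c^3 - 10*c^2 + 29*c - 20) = (c^2 - 1)/(c^2 - 9*c + 20)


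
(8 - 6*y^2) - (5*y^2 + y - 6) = -11*y^2 - y + 14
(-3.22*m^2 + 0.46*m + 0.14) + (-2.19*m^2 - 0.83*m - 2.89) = -5.41*m^2 - 0.37*m - 2.75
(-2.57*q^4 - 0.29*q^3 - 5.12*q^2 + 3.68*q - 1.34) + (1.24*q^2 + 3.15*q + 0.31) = -2.57*q^4 - 0.29*q^3 - 3.88*q^2 + 6.83*q - 1.03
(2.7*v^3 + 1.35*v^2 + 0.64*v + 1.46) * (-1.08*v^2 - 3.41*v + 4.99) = -2.916*v^5 - 10.665*v^4 + 8.1783*v^3 + 2.9773*v^2 - 1.785*v + 7.2854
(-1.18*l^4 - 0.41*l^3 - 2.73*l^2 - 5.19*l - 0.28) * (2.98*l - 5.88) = -3.5164*l^5 + 5.7166*l^4 - 5.7246*l^3 + 0.586199999999998*l^2 + 29.6828*l + 1.6464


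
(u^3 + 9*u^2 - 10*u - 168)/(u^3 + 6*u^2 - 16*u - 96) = (u + 7)/(u + 4)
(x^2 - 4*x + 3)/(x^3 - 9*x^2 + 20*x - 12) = (x - 3)/(x^2 - 8*x + 12)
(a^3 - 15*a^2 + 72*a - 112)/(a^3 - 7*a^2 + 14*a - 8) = (a^2 - 11*a + 28)/(a^2 - 3*a + 2)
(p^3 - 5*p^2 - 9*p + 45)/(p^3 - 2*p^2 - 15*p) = (p - 3)/p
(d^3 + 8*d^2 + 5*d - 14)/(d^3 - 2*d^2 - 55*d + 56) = (d + 2)/(d - 8)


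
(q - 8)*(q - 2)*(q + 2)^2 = q^4 - 6*q^3 - 20*q^2 + 24*q + 64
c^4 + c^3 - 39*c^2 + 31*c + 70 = (c - 5)*(c - 2)*(c + 1)*(c + 7)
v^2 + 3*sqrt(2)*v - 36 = (v - 3*sqrt(2))*(v + 6*sqrt(2))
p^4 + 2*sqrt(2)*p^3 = p^3*(p + 2*sqrt(2))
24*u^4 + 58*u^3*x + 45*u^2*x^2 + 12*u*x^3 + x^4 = (u + x)^2*(4*u + x)*(6*u + x)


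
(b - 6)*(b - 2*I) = b^2 - 6*b - 2*I*b + 12*I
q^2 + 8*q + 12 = (q + 2)*(q + 6)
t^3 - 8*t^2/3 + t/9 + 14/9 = (t - 7/3)*(t - 1)*(t + 2/3)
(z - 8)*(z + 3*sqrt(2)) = z^2 - 8*z + 3*sqrt(2)*z - 24*sqrt(2)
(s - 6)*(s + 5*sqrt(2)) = s^2 - 6*s + 5*sqrt(2)*s - 30*sqrt(2)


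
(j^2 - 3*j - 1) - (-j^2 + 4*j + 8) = 2*j^2 - 7*j - 9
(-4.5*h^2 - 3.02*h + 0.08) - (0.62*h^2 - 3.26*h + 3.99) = -5.12*h^2 + 0.24*h - 3.91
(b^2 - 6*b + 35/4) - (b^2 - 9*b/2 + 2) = 27/4 - 3*b/2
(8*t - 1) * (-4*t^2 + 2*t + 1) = -32*t^3 + 20*t^2 + 6*t - 1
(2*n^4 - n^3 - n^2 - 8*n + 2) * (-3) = -6*n^4 + 3*n^3 + 3*n^2 + 24*n - 6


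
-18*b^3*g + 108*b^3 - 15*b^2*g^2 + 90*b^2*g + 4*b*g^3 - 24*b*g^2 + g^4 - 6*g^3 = (-3*b + g)*(b + g)*(6*b + g)*(g - 6)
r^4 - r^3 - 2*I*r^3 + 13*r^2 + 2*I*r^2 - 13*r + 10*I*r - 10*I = (r - 1)*(r - 5*I)*(r + I)*(r + 2*I)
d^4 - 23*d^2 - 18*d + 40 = (d - 5)*(d - 1)*(d + 2)*(d + 4)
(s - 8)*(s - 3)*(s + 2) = s^3 - 9*s^2 + 2*s + 48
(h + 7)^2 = h^2 + 14*h + 49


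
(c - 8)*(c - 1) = c^2 - 9*c + 8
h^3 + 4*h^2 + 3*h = h*(h + 1)*(h + 3)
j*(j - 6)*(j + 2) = j^3 - 4*j^2 - 12*j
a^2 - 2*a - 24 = (a - 6)*(a + 4)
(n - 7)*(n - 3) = n^2 - 10*n + 21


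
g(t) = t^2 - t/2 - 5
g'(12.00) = 23.50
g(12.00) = 133.00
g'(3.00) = 5.50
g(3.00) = 2.50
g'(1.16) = 1.82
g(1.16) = -4.23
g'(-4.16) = -8.82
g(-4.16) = 14.39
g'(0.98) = 1.46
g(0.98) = -4.53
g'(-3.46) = -7.42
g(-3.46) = 8.70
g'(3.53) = 6.56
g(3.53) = 5.70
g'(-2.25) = -5.00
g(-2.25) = 1.19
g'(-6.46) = -13.42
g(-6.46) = 39.96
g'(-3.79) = -8.08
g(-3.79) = 11.26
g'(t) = 2*t - 1/2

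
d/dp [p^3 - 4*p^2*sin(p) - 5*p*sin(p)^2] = -4*p^2*cos(p) + 3*p^2 - 8*p*sin(p) - 5*p*sin(2*p) - 5*sin(p)^2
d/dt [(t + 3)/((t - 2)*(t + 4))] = (-t^2 - 6*t - 14)/(t^4 + 4*t^3 - 12*t^2 - 32*t + 64)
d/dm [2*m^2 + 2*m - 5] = 4*m + 2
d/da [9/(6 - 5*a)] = 45/(5*a - 6)^2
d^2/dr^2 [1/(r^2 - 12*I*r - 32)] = 2*(r^2 - 12*I*r - 4*(r - 6*I)^2 - 32)/(-r^2 + 12*I*r + 32)^3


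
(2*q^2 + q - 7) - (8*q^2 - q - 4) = -6*q^2 + 2*q - 3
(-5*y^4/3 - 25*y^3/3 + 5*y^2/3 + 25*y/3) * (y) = -5*y^5/3 - 25*y^4/3 + 5*y^3/3 + 25*y^2/3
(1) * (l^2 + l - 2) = l^2 + l - 2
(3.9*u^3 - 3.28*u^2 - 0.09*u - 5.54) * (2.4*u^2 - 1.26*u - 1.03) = 9.36*u^5 - 12.786*u^4 - 0.100200000000001*u^3 - 9.8042*u^2 + 7.0731*u + 5.7062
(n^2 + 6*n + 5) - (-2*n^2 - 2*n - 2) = 3*n^2 + 8*n + 7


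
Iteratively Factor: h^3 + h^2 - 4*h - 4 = (h - 2)*(h^2 + 3*h + 2) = (h - 2)*(h + 2)*(h + 1)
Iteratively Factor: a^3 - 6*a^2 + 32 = (a - 4)*(a^2 - 2*a - 8) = (a - 4)^2*(a + 2)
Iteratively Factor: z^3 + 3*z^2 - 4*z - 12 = (z + 2)*(z^2 + z - 6) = (z - 2)*(z + 2)*(z + 3)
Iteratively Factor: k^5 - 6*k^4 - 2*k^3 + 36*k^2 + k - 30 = (k + 2)*(k^4 - 8*k^3 + 14*k^2 + 8*k - 15) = (k + 1)*(k + 2)*(k^3 - 9*k^2 + 23*k - 15) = (k - 5)*(k + 1)*(k + 2)*(k^2 - 4*k + 3) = (k - 5)*(k - 3)*(k + 1)*(k + 2)*(k - 1)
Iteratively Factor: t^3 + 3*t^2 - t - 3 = (t - 1)*(t^2 + 4*t + 3) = (t - 1)*(t + 1)*(t + 3)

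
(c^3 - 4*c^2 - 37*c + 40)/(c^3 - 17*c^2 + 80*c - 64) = (c + 5)/(c - 8)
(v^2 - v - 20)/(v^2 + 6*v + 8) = (v - 5)/(v + 2)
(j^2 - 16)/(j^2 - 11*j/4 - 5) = 4*(j + 4)/(4*j + 5)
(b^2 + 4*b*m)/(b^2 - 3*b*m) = (b + 4*m)/(b - 3*m)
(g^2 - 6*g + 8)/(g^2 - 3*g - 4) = (g - 2)/(g + 1)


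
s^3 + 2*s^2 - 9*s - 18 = (s - 3)*(s + 2)*(s + 3)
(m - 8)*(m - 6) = m^2 - 14*m + 48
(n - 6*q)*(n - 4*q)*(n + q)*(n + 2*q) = n^4 - 7*n^3*q - 4*n^2*q^2 + 52*n*q^3 + 48*q^4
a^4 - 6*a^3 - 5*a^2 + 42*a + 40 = (a - 5)*(a - 4)*(a + 1)*(a + 2)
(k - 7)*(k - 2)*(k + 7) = k^3 - 2*k^2 - 49*k + 98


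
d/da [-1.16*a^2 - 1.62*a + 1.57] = -2.32*a - 1.62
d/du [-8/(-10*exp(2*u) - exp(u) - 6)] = (-160*exp(u) - 8)*exp(u)/(10*exp(2*u) + exp(u) + 6)^2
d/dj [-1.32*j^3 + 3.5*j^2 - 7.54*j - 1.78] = -3.96*j^2 + 7.0*j - 7.54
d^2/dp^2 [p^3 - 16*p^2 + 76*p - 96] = 6*p - 32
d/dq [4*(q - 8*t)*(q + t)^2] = 12*(q - 5*t)*(q + t)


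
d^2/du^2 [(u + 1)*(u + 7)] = 2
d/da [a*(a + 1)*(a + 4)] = 3*a^2 + 10*a + 4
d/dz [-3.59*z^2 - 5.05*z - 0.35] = -7.18*z - 5.05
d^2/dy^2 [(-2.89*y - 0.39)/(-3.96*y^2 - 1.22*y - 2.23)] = ((2.89*y + 0.39)*(7.92*y + 1.22)*(15.84*y + 2.44) - (68.6664*y + 10.1404)*(3.96*y^2 + 1.22*y + 2.23))/(3.96*y^2 + 1.22*y + 2.23)^3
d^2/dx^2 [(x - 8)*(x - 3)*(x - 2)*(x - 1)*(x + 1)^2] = 30*x^4 - 240*x^3 + 384*x^2 + 60*x - 162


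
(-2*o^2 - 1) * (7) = -14*o^2 - 7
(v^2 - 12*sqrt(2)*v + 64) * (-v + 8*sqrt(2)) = -v^3 + 20*sqrt(2)*v^2 - 256*v + 512*sqrt(2)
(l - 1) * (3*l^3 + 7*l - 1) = 3*l^4 - 3*l^3 + 7*l^2 - 8*l + 1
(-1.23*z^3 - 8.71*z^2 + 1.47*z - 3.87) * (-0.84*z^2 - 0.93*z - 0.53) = 1.0332*z^5 + 8.4603*z^4 + 7.5174*z^3 + 6.5*z^2 + 2.82*z + 2.0511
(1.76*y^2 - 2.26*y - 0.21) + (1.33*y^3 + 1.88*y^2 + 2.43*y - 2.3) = 1.33*y^3 + 3.64*y^2 + 0.17*y - 2.51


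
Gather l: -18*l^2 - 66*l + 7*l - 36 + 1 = -18*l^2 - 59*l - 35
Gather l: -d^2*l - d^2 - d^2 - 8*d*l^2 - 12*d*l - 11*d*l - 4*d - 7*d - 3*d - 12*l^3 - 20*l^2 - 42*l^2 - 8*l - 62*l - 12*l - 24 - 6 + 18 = -2*d^2 - 14*d - 12*l^3 + l^2*(-8*d - 62) + l*(-d^2 - 23*d - 82) - 12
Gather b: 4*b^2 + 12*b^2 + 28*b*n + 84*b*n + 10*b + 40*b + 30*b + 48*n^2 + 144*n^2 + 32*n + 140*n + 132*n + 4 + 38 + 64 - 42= 16*b^2 + b*(112*n + 80) + 192*n^2 + 304*n + 64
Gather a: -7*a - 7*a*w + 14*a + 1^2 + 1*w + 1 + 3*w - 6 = a*(7 - 7*w) + 4*w - 4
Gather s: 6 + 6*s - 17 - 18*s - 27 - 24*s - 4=-36*s - 42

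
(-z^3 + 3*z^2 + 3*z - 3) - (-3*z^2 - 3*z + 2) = -z^3 + 6*z^2 + 6*z - 5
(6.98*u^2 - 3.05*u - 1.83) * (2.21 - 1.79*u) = -12.4942*u^3 + 20.8853*u^2 - 3.4648*u - 4.0443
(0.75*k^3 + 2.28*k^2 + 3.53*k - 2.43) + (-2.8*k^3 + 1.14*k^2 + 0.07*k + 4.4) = -2.05*k^3 + 3.42*k^2 + 3.6*k + 1.97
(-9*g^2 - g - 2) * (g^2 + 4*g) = -9*g^4 - 37*g^3 - 6*g^2 - 8*g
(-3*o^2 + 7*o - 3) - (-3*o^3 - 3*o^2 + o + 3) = 3*o^3 + 6*o - 6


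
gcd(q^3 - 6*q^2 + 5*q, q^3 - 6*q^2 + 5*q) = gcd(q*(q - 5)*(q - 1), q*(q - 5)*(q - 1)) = q^3 - 6*q^2 + 5*q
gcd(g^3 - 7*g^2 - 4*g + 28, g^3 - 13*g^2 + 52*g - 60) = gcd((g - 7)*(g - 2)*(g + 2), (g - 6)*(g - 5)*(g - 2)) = g - 2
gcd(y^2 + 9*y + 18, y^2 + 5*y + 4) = 1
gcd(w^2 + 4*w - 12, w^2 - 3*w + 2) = w - 2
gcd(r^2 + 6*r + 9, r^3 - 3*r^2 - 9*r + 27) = r + 3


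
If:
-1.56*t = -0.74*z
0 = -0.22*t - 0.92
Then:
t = -4.18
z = -8.82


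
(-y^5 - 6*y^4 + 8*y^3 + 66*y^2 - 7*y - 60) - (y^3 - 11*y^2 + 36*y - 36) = -y^5 - 6*y^4 + 7*y^3 + 77*y^2 - 43*y - 24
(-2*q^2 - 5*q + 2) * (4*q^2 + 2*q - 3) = -8*q^4 - 24*q^3 + 4*q^2 + 19*q - 6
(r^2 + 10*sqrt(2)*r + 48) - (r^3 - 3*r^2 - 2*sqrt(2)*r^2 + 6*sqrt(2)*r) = -r^3 + 2*sqrt(2)*r^2 + 4*r^2 + 4*sqrt(2)*r + 48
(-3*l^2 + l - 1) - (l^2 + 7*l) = -4*l^2 - 6*l - 1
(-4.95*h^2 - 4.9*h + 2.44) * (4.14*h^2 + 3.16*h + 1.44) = -20.493*h^4 - 35.928*h^3 - 12.5104*h^2 + 0.6544*h + 3.5136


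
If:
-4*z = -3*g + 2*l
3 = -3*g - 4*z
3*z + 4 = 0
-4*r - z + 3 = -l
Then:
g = 7/9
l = 23/6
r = 49/24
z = -4/3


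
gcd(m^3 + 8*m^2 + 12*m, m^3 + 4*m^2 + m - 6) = m + 2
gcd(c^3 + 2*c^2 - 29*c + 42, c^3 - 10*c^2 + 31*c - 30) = c^2 - 5*c + 6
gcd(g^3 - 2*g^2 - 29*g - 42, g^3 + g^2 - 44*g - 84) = g^2 - 5*g - 14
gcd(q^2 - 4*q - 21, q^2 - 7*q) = q - 7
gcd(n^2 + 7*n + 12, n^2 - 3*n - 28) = n + 4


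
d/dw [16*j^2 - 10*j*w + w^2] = -10*j + 2*w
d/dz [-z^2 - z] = -2*z - 1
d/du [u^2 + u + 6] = 2*u + 1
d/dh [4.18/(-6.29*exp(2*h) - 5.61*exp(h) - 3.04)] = (52.5844*exp(h) + 23.4498)*exp(h)/(6.29*exp(2*h) + 5.61*exp(h) + 3.04)^2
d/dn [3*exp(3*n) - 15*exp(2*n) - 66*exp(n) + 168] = (9*exp(2*n) - 30*exp(n) - 66)*exp(n)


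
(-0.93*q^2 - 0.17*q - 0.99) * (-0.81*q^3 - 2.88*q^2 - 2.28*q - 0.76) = 0.7533*q^5 + 2.8161*q^4 + 3.4119*q^3 + 3.9456*q^2 + 2.3864*q + 0.7524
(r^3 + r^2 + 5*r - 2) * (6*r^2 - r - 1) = 6*r^5 + 5*r^4 + 28*r^3 - 18*r^2 - 3*r + 2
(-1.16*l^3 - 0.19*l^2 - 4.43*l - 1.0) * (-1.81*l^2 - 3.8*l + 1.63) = 2.0996*l^5 + 4.7519*l^4 + 6.8495*l^3 + 18.3343*l^2 - 3.4209*l - 1.63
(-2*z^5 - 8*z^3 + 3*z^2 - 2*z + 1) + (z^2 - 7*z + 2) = -2*z^5 - 8*z^3 + 4*z^2 - 9*z + 3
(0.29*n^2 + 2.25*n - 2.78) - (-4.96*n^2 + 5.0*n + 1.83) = 5.25*n^2 - 2.75*n - 4.61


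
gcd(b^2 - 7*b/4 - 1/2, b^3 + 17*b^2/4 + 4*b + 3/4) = b + 1/4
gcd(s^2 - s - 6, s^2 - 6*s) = 1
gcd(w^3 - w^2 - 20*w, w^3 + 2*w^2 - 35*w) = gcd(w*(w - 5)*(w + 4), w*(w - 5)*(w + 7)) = w^2 - 5*w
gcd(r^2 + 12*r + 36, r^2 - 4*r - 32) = 1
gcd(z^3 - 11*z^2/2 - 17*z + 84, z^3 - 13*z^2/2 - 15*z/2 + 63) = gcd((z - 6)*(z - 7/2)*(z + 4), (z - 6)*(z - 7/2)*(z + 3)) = z^2 - 19*z/2 + 21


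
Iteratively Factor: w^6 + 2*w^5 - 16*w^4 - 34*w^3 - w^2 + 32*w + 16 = (w + 1)*(w^5 + w^4 - 17*w^3 - 17*w^2 + 16*w + 16) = (w + 1)*(w + 4)*(w^4 - 3*w^3 - 5*w^2 + 3*w + 4) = (w + 1)^2*(w + 4)*(w^3 - 4*w^2 - w + 4) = (w - 4)*(w + 1)^2*(w + 4)*(w^2 - 1) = (w - 4)*(w - 1)*(w + 1)^2*(w + 4)*(w + 1)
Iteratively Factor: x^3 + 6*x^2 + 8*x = (x + 2)*(x^2 + 4*x) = x*(x + 2)*(x + 4)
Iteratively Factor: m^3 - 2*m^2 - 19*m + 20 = (m + 4)*(m^2 - 6*m + 5) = (m - 1)*(m + 4)*(m - 5)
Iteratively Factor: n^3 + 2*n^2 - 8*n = (n - 2)*(n^2 + 4*n) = n*(n - 2)*(n + 4)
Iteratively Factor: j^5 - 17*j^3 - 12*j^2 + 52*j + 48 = (j - 2)*(j^4 + 2*j^3 - 13*j^2 - 38*j - 24) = (j - 2)*(j + 1)*(j^3 + j^2 - 14*j - 24) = (j - 2)*(j + 1)*(j + 3)*(j^2 - 2*j - 8) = (j - 4)*(j - 2)*(j + 1)*(j + 3)*(j + 2)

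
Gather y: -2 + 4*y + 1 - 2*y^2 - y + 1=-2*y^2 + 3*y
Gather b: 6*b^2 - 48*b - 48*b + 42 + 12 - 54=6*b^2 - 96*b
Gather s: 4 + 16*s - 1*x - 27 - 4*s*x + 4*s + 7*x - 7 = s*(20 - 4*x) + 6*x - 30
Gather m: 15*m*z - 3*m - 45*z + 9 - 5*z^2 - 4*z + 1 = m*(15*z - 3) - 5*z^2 - 49*z + 10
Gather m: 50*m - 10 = 50*m - 10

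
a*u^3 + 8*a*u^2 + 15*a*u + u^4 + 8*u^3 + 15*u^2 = u*(a + u)*(u + 3)*(u + 5)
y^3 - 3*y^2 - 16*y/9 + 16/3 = (y - 3)*(y - 4/3)*(y + 4/3)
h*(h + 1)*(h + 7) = h^3 + 8*h^2 + 7*h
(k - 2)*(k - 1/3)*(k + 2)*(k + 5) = k^4 + 14*k^3/3 - 17*k^2/3 - 56*k/3 + 20/3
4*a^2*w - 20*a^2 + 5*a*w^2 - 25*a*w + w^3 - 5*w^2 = (a + w)*(4*a + w)*(w - 5)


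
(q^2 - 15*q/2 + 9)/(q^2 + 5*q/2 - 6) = (q - 6)/(q + 4)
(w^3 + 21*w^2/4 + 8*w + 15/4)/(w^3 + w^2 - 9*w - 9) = (w + 5/4)/(w - 3)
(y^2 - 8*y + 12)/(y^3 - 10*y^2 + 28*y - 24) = 1/(y - 2)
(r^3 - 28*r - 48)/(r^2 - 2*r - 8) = (r^2 - 2*r - 24)/(r - 4)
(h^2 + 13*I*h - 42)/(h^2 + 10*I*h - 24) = (h + 7*I)/(h + 4*I)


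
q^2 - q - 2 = (q - 2)*(q + 1)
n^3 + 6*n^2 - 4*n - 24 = (n - 2)*(n + 2)*(n + 6)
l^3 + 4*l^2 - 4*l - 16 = (l - 2)*(l + 2)*(l + 4)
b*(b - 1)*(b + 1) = b^3 - b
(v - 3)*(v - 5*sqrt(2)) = v^2 - 5*sqrt(2)*v - 3*v + 15*sqrt(2)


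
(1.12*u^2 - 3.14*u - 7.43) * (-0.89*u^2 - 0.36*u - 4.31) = -0.9968*u^4 + 2.3914*u^3 + 2.9159*u^2 + 16.2082*u + 32.0233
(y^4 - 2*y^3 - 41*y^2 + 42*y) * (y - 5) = y^5 - 7*y^4 - 31*y^3 + 247*y^2 - 210*y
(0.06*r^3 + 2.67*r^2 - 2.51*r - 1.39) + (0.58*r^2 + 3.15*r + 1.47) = 0.06*r^3 + 3.25*r^2 + 0.64*r + 0.0800000000000001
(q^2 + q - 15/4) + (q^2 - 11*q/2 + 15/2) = 2*q^2 - 9*q/2 + 15/4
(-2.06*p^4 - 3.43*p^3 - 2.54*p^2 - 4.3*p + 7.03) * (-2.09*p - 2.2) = 4.3054*p^5 + 11.7007*p^4 + 12.8546*p^3 + 14.575*p^2 - 5.2327*p - 15.466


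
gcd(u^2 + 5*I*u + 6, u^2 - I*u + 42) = u + 6*I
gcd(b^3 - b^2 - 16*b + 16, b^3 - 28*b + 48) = b - 4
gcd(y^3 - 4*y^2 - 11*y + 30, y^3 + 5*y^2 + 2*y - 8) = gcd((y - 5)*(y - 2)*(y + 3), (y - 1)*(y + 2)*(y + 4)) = 1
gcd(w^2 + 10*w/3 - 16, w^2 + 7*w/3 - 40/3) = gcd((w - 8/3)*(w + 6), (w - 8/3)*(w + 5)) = w - 8/3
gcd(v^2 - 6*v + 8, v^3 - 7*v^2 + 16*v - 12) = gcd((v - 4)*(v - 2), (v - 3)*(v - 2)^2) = v - 2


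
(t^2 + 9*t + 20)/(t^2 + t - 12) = (t + 5)/(t - 3)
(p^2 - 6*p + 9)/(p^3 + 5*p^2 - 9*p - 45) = (p - 3)/(p^2 + 8*p + 15)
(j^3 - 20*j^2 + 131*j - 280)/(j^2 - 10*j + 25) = (j^2 - 15*j + 56)/(j - 5)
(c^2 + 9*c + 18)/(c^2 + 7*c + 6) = (c + 3)/(c + 1)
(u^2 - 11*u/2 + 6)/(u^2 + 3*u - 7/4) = 2*(2*u^2 - 11*u + 12)/(4*u^2 + 12*u - 7)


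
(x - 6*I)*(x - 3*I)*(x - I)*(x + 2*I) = x^4 - 8*I*x^3 - 7*x^2 - 36*I*x - 36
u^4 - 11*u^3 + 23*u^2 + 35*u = u*(u - 7)*(u - 5)*(u + 1)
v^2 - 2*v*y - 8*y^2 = (v - 4*y)*(v + 2*y)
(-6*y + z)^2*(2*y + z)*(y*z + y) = 72*y^4*z + 72*y^4 + 12*y^3*z^2 + 12*y^3*z - 10*y^2*z^3 - 10*y^2*z^2 + y*z^4 + y*z^3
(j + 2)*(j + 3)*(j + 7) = j^3 + 12*j^2 + 41*j + 42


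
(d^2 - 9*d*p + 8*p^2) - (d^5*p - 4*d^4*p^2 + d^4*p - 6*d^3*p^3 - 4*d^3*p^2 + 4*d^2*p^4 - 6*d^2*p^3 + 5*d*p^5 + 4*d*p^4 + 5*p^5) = -d^5*p + 4*d^4*p^2 - d^4*p + 6*d^3*p^3 + 4*d^3*p^2 - 4*d^2*p^4 + 6*d^2*p^3 + d^2 - 5*d*p^5 - 4*d*p^4 - 9*d*p - 5*p^5 + 8*p^2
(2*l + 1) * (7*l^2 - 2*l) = 14*l^3 + 3*l^2 - 2*l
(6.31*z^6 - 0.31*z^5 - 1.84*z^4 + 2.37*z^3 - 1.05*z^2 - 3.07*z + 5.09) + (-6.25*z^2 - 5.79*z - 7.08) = 6.31*z^6 - 0.31*z^5 - 1.84*z^4 + 2.37*z^3 - 7.3*z^2 - 8.86*z - 1.99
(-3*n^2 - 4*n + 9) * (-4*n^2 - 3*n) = 12*n^4 + 25*n^3 - 24*n^2 - 27*n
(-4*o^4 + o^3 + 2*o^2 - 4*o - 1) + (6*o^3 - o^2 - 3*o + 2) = -4*o^4 + 7*o^3 + o^2 - 7*o + 1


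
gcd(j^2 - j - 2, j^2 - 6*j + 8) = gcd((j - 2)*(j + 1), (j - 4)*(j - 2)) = j - 2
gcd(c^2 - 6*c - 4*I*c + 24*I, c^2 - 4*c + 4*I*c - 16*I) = 1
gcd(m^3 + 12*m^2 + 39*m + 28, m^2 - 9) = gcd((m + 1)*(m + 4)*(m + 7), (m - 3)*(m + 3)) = 1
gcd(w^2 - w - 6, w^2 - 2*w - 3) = w - 3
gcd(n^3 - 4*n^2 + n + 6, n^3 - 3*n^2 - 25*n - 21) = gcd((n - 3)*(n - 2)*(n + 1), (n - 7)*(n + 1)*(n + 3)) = n + 1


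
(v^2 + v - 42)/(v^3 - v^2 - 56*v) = (v - 6)/(v*(v - 8))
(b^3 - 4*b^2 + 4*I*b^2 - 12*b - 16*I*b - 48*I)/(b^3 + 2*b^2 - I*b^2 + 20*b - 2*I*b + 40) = (b - 6)/(b - 5*I)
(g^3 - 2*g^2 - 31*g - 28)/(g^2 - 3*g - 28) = g + 1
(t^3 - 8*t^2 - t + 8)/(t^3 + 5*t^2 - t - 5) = (t - 8)/(t + 5)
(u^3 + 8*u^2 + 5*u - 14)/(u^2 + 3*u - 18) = (u^3 + 8*u^2 + 5*u - 14)/(u^2 + 3*u - 18)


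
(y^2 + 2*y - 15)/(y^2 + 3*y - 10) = (y - 3)/(y - 2)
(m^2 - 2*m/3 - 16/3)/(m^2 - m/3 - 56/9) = 3*(m + 2)/(3*m + 7)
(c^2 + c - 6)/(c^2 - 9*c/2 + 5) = 2*(c + 3)/(2*c - 5)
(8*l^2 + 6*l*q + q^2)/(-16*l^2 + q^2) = (2*l + q)/(-4*l + q)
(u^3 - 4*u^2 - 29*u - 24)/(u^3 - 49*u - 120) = (u + 1)/(u + 5)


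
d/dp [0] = 0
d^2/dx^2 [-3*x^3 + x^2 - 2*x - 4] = 2 - 18*x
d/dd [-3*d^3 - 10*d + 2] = -9*d^2 - 10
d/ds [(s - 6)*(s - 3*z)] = 2*s - 3*z - 6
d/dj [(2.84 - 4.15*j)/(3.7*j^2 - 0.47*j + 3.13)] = (15.355*j^2 - 21.016*j - 11.6547)/(13.69*j^4 - 3.478*j^3 + 23.3829*j^2 - 2.9422*j + 9.7969)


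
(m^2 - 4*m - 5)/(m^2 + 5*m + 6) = (m^2 - 4*m - 5)/(m^2 + 5*m + 6)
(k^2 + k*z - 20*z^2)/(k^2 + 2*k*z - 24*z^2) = (k + 5*z)/(k + 6*z)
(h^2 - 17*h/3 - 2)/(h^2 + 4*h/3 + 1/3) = (h - 6)/(h + 1)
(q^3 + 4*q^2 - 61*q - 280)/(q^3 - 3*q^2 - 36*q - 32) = (q^2 + 12*q + 35)/(q^2 + 5*q + 4)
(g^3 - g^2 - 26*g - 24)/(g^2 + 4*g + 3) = (g^2 - 2*g - 24)/(g + 3)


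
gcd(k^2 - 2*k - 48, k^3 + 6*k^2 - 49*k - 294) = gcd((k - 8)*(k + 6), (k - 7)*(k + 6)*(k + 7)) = k + 6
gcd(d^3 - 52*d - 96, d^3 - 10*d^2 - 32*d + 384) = d^2 - 2*d - 48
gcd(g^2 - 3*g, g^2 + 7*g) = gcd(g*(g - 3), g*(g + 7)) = g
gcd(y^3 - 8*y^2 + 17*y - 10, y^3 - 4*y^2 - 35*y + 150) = y - 5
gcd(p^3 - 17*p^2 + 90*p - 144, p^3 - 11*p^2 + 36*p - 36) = p^2 - 9*p + 18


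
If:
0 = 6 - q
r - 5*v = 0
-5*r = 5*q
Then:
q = 6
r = -6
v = -6/5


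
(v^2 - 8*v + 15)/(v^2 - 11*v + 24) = (v - 5)/(v - 8)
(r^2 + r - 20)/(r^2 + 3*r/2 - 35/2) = 2*(r - 4)/(2*r - 7)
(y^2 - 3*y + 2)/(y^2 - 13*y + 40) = (y^2 - 3*y + 2)/(y^2 - 13*y + 40)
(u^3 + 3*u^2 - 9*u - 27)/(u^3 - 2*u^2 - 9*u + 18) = (u + 3)/(u - 2)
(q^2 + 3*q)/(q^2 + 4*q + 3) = q/(q + 1)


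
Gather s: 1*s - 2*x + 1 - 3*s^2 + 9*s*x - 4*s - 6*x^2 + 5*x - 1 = -3*s^2 + s*(9*x - 3) - 6*x^2 + 3*x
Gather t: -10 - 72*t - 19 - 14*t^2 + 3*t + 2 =-14*t^2 - 69*t - 27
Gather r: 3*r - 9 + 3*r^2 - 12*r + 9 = 3*r^2 - 9*r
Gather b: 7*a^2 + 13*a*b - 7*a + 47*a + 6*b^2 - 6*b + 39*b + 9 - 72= 7*a^2 + 40*a + 6*b^2 + b*(13*a + 33) - 63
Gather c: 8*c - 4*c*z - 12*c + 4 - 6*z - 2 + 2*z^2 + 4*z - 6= c*(-4*z - 4) + 2*z^2 - 2*z - 4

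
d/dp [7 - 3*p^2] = -6*p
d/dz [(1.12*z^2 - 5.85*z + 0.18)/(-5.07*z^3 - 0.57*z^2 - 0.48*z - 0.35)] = (5.6784*z^4 - 59.319*z^3 - 1.1343*z^2 - 0.5788*z + 2.1339)/(25.7049*z^6 + 5.7798*z^5 + 5.1921*z^4 + 4.0962*z^3 + 0.6294*z^2 + 0.336*z + 0.1225)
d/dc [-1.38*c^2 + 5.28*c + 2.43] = 5.28 - 2.76*c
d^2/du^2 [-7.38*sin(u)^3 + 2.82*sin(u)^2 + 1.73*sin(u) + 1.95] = 3.80499999999999*sin(u) - 16.605*sin(3*u) + 5.64*cos(2*u)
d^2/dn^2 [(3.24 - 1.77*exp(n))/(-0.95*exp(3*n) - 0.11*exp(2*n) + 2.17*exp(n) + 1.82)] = (6.3897*exp(6*n) - 25.762005*exp(5*n) + 10.892457*exp(4*n) + 53.408493*exp(3*n) - 45.971352*exp(2*n) - 24.841866*exp(n) + 18.659004)*exp(n)/(0.857375*exp(9*n) + 0.297825*exp(8*n) - 5.84079*exp(7*n) - 6.286909*exp(6*n) + 12.200454*exp(5*n) + 23.999451*exp(4*n) + 1.828631*exp(3*n) - 24.617502*exp(2*n) - 21.563724*exp(n) - 6.028568)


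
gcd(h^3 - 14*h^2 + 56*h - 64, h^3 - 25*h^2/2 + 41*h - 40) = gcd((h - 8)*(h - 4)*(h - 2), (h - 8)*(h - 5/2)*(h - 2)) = h^2 - 10*h + 16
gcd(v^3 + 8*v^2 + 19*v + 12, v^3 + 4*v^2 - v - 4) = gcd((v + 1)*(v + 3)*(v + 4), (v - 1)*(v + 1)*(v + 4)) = v^2 + 5*v + 4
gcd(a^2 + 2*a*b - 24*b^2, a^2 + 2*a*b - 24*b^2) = a^2 + 2*a*b - 24*b^2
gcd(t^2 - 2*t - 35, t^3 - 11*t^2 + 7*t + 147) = t - 7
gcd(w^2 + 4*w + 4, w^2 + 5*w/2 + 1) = w + 2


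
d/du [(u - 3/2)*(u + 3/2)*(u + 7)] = 3*u^2 + 14*u - 9/4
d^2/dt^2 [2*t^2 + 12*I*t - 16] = 4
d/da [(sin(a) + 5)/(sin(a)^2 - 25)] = -cos(a)/(sin(a) - 5)^2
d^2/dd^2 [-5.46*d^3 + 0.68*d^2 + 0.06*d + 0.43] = 1.36 - 32.76*d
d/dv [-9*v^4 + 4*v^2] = -36*v^3 + 8*v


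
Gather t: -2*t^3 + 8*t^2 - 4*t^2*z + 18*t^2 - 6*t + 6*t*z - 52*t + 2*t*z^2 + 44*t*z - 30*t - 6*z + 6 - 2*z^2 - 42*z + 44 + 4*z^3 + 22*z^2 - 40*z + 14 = -2*t^3 + t^2*(26 - 4*z) + t*(2*z^2 + 50*z - 88) + 4*z^3 + 20*z^2 - 88*z + 64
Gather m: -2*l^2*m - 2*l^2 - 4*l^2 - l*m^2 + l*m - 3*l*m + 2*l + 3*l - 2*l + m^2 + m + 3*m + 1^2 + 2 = -6*l^2 + 3*l + m^2*(1 - l) + m*(-2*l^2 - 2*l + 4) + 3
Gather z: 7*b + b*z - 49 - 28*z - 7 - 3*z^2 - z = 7*b - 3*z^2 + z*(b - 29) - 56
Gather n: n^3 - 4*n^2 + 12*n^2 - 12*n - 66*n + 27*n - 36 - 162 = n^3 + 8*n^2 - 51*n - 198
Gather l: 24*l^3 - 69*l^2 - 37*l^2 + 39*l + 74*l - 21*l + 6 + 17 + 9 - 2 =24*l^3 - 106*l^2 + 92*l + 30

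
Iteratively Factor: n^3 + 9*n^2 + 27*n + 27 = (n + 3)*(n^2 + 6*n + 9) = (n + 3)^2*(n + 3)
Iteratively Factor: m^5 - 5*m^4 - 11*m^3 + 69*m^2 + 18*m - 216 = (m + 3)*(m^4 - 8*m^3 + 13*m^2 + 30*m - 72) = (m - 3)*(m + 3)*(m^3 - 5*m^2 - 2*m + 24) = (m - 4)*(m - 3)*(m + 3)*(m^2 - m - 6) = (m - 4)*(m - 3)*(m + 2)*(m + 3)*(m - 3)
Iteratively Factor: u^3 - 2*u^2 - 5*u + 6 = (u + 2)*(u^2 - 4*u + 3) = (u - 1)*(u + 2)*(u - 3)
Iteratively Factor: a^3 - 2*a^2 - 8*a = (a + 2)*(a^2 - 4*a) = a*(a + 2)*(a - 4)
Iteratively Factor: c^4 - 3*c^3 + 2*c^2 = (c)*(c^3 - 3*c^2 + 2*c) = c*(c - 1)*(c^2 - 2*c) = c^2*(c - 1)*(c - 2)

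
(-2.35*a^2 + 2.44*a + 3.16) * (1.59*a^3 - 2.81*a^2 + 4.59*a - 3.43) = -3.7365*a^5 + 10.4831*a^4 - 12.6185*a^3 + 10.3805*a^2 + 6.1352*a - 10.8388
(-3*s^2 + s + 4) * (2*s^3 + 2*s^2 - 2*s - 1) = -6*s^5 - 4*s^4 + 16*s^3 + 9*s^2 - 9*s - 4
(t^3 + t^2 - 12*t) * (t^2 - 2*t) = t^5 - t^4 - 14*t^3 + 24*t^2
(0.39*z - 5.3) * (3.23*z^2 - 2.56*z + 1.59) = 1.2597*z^3 - 18.1174*z^2 + 14.1881*z - 8.427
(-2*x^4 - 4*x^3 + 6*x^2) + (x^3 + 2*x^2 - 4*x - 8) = -2*x^4 - 3*x^3 + 8*x^2 - 4*x - 8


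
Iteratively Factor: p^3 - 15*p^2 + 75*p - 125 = (p - 5)*(p^2 - 10*p + 25) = (p - 5)^2*(p - 5)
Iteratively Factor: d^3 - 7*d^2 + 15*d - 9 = (d - 1)*(d^2 - 6*d + 9) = (d - 3)*(d - 1)*(d - 3)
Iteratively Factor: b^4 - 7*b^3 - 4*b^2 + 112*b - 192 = (b - 4)*(b^3 - 3*b^2 - 16*b + 48) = (b - 4)*(b + 4)*(b^2 - 7*b + 12) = (b - 4)*(b - 3)*(b + 4)*(b - 4)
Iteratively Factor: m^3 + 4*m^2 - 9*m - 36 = (m - 3)*(m^2 + 7*m + 12) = (m - 3)*(m + 4)*(m + 3)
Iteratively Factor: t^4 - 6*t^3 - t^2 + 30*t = (t)*(t^3 - 6*t^2 - t + 30) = t*(t - 5)*(t^2 - t - 6) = t*(t - 5)*(t - 3)*(t + 2)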